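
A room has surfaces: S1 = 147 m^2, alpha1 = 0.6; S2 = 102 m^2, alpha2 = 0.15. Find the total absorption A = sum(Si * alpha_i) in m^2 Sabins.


147 * 0.6 = 88.2
102 * 0.15 = 15.3
A_total = 88.2 + 15.3 = 103.5 m^2


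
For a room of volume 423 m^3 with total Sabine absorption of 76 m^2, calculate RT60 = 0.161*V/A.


RT60 = 0.161 * 423 / 76 = 0.89609 s


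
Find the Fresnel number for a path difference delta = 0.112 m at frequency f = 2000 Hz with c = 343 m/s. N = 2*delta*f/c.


N = 2*delta*f/c = 2*delta/lambda, where lambda = c/f
lambda = 343 / 2000 = 0.1715 m
N = 2 * 0.112 / 0.1715 = 1.3061


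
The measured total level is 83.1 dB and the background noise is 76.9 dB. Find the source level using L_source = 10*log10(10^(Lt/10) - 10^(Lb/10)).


10^(83.1/10) = 2.04174e+08
10^(76.9/10) = 4.89779e+07
Difference = 2.04174e+08 - 4.89779e+07 = 1.55196e+08
L_source = 10*log10(1.55196e+08) = 81.909 dB


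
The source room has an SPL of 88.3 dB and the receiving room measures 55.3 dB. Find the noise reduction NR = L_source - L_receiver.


NR = L_source - L_receiver (difference between source and receiving room levels)
NR = 88.3 - 55.3 = 33 dB


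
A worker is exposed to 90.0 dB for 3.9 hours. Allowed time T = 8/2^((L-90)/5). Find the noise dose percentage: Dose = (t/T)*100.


T_allowed = 8 / 2^((90.0 - 90)/5) = 8 hr
Dose = 3.9 / 8 * 100 = 48.75 %


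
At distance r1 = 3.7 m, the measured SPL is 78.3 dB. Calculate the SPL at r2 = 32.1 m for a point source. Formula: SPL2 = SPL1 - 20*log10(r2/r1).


r2/r1 = 32.1/3.7 = 8.67568
Correction = 20*log10(8.67568) = 18.7661 dB
SPL2 = 78.3 - 18.7661 = 59.534 dB


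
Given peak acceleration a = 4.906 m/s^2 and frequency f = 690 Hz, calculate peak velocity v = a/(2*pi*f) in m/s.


omega = 2*pi*f = 2*pi*690 = 4335.4 rad/s
v = a / omega = 4.906 / 4335.4 = 0.0011316 m/s


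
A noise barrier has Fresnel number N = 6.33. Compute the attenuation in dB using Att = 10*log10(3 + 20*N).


3 + 20*N = 3 + 20*6.33 = 129.6
Att = 10*log10(129.6) = 21.126 dB


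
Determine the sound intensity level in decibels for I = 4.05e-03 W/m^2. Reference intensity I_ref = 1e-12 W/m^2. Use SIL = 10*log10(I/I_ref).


I / I_ref = 4.05e-03 / 1e-12 = 4.05e+09
SIL = 10 * log10(4.05e+09) = 96.075 dB


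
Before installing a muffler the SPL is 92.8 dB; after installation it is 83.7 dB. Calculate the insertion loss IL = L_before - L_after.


Insertion loss = SPL without muffler - SPL with muffler
IL = 92.8 - 83.7 = 9.1 dB


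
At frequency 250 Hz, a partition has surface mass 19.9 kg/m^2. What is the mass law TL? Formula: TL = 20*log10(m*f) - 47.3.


m * f = 19.9 * 250 = 4975
20*log10(4975) = 73.9359 dB
TL = 73.9359 - 47.3 = 26.636 dB


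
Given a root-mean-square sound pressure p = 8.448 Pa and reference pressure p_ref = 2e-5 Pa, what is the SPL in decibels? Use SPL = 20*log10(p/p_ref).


p / p_ref = 8.448 / 2e-5 = 422400
SPL = 20 * log10(422400) = 112.51 dB


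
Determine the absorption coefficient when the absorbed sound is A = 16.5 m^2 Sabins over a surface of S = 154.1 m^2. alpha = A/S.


Absorption coefficient = absorbed power / incident power
alpha = A / S = 16.5 / 154.1 = 0.10707


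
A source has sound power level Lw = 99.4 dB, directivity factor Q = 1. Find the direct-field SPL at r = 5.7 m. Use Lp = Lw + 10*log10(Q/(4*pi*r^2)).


4*pi*r^2 = 4*pi*5.7^2 = 408.281 m^2
Q / (4*pi*r^2) = 1 / 408.281 = 0.00244929
Lp = 99.4 + 10*log10(0.00244929) = 73.29 dB


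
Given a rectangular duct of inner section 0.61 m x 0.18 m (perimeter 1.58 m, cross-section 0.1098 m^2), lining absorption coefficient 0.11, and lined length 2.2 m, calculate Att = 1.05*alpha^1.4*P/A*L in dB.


alpha^1.4 = 0.11^1.4 = 0.0454935
Attenuation rate = 1.05 * alpha^1.4 * P / A
= 1.05 * 0.0454935 * 1.58 / 0.1098 = 0.687374 dB/m
Total Att = 0.687374 * 2.2 = 1.5122 dB


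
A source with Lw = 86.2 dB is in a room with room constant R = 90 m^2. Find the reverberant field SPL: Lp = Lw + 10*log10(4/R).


4/R = 4/90 = 0.0444444
Lp = 86.2 + 10*log10(0.0444444) = 72.678 dB


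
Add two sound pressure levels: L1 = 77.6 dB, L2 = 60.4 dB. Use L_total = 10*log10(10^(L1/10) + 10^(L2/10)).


10^(77.6/10) = 5.7544e+07
10^(60.4/10) = 1.09648e+06
Sum = 5.7544e+07 + 1.09648e+06 = 5.86405e+07
L_total = 10*log10(5.86405e+07) = 77.682 dB


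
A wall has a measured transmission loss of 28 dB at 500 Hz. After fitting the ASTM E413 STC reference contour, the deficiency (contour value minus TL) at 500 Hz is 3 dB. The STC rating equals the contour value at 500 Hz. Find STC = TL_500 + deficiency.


By ASTM E413, STC = value of the fitted reference contour at 500 Hz.
Contour value at 500 Hz = TL_500 + deficiency = 28 + 3 = 31
STC = 31


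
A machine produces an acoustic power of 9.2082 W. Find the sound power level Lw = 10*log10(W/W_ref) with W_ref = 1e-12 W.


W / W_ref = 9.2082 / 1e-12 = 9.2082e+12
Lw = 10 * log10(9.2082e+12) = 129.64 dB


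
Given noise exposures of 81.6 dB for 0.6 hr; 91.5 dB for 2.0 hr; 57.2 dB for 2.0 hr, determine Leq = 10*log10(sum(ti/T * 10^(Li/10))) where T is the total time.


T_total = 0.6 + 2.0 + 2.0 = 4.6 hr
(0.6/4.6) * 10^(81.6/10) = 1.88536e+07
(2.0/4.6) * 10^(91.5/10) = 6.14147e+08
(2.0/4.6) * 10^(57.2/10) = 228177
Sum = 1.88536e+07 + 6.14147e+08 + 228177 = 6.33229e+08
Leq = 10*log10(6.33229e+08) = 88.016 dB


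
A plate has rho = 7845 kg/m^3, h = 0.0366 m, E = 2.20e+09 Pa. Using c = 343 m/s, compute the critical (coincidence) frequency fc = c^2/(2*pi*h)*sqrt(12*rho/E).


12*rho/E = 12*7845/2.20e+09 = 4.27909e-05
sqrt(12*rho/E) = sqrt(4.27909e-05) = 0.00654148
c^2/(2*pi*h) = 343^2/(2*pi*0.0366) = 511596
fc = 511596 * 0.00654148 = 3346.6 Hz


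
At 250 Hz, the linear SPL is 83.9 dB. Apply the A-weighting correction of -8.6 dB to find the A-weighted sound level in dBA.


A-weighting table: 250 Hz -> -8.6 dB correction
SPL_A = SPL + correction = 83.9 + (-8.6) = 75.3 dBA


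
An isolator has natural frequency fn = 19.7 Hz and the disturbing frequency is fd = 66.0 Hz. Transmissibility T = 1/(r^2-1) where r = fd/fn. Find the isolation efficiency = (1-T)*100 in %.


r = 66.0 / 19.7 = 3.35025
r^2 - 1 = 3.35025^2 - 1 = 10.2242
T = 1/10.2242 = 0.0978072
Efficiency = (1 - 0.0978072)*100 = 90.219 %


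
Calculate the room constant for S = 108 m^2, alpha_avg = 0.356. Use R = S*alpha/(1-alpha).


R = 108 * 0.356 / (1 - 0.356) = 59.702 m^2


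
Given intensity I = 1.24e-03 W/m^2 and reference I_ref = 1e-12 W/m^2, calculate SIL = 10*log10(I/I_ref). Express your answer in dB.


I / I_ref = 1.24e-03 / 1e-12 = 1.24e+09
SIL = 10 * log10(1.24e+09) = 90.934 dB


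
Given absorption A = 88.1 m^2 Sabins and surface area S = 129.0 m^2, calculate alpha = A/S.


Absorption coefficient = absorbed power / incident power
alpha = A / S = 88.1 / 129.0 = 0.68295


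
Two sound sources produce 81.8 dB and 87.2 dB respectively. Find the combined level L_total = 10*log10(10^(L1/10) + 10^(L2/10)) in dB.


10^(81.8/10) = 1.51356e+08
10^(87.2/10) = 5.24807e+08
Sum = 1.51356e+08 + 5.24807e+08 = 6.76163e+08
L_total = 10*log10(6.76163e+08) = 88.301 dB


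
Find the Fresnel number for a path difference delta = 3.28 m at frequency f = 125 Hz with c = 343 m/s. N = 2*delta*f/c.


N = 2*delta*f/c = 2*delta/lambda, where lambda = c/f
lambda = 343 / 125 = 2.744 m
N = 2 * 3.28 / 2.744 = 2.3907


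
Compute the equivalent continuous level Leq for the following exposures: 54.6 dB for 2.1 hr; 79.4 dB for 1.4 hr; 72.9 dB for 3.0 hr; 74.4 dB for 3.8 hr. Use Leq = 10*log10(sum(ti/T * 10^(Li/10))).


T_total = 2.1 + 1.4 + 3.0 + 3.8 = 10.3 hr
(2.1/10.3) * 10^(54.6/10) = 58800.6
(1.4/10.3) * 10^(79.4/10) = 1.18383e+07
(3.0/10.3) * 10^(72.9/10) = 5.67916e+06
(3.8/10.3) * 10^(74.4/10) = 1.01612e+07
Sum = 58800.6 + 1.18383e+07 + 5.67916e+06 + 1.01612e+07 = 2.77375e+07
Leq = 10*log10(2.77375e+07) = 74.431 dB


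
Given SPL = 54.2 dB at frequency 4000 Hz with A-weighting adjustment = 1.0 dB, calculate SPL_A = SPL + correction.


A-weighting table: 4000 Hz -> 1.0 dB correction
SPL_A = SPL + correction = 54.2 + (1.0) = 55.2 dBA


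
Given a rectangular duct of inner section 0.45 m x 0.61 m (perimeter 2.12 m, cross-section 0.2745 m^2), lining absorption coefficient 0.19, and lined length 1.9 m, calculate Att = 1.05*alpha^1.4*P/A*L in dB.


alpha^1.4 = 0.19^1.4 = 0.0977811
Attenuation rate = 1.05 * alpha^1.4 * P / A
= 1.05 * 0.0977811 * 2.12 / 0.2745 = 0.792935 dB/m
Total Att = 0.792935 * 1.9 = 1.5066 dB


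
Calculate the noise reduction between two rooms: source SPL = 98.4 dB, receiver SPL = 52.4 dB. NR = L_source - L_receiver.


NR = L_source - L_receiver (difference between source and receiving room levels)
NR = 98.4 - 52.4 = 46 dB


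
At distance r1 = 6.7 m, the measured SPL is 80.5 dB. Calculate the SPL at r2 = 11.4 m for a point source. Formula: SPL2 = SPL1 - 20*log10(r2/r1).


r2/r1 = 11.4/6.7 = 1.70149
Correction = 20*log10(1.70149) = 4.61659 dB
SPL2 = 80.5 - 4.61659 = 75.883 dB


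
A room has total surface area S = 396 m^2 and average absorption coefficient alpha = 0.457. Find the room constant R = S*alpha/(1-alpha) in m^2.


R = 396 * 0.457 / (1 - 0.457) = 333.28 m^2


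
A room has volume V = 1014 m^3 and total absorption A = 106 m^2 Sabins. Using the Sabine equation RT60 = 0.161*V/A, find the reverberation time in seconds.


RT60 = 0.161 * 1014 / 106 = 1.5401 s


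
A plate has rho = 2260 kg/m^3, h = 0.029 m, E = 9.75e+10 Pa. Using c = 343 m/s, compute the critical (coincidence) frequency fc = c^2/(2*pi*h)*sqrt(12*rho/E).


12*rho/E = 12*2260/9.75e+10 = 2.78154e-07
sqrt(12*rho/E) = sqrt(2.78154e-07) = 0.000527403
c^2/(2*pi*h) = 343^2/(2*pi*0.029) = 645670
fc = 645670 * 0.000527403 = 340.53 Hz


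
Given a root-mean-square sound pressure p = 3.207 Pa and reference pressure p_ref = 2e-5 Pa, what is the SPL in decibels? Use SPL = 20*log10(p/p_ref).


p / p_ref = 3.207 / 2e-5 = 160350
SPL = 20 * log10(160350) = 104.1 dB


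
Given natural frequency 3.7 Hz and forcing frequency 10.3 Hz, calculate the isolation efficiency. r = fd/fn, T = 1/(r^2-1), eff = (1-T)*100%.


r = 10.3 / 3.7 = 2.78378
r^2 - 1 = 2.78378^2 - 1 = 6.74943
T = 1/6.74943 = 0.148161
Efficiency = (1 - 0.148161)*100 = 85.184 %


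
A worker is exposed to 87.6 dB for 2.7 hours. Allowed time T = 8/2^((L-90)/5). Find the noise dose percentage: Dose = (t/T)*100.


T_allowed = 8 / 2^((87.6 - 90)/5) = 11.1579 hr
Dose = 2.7 / 11.1579 * 100 = 24.198 %


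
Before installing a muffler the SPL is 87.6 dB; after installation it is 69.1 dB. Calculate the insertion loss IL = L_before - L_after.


Insertion loss = SPL without muffler - SPL with muffler
IL = 87.6 - 69.1 = 18.5 dB


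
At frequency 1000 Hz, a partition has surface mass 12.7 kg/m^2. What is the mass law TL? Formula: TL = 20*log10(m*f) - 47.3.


m * f = 12.7 * 1000 = 12700
20*log10(12700) = 82.0761 dB
TL = 82.0761 - 47.3 = 34.776 dB


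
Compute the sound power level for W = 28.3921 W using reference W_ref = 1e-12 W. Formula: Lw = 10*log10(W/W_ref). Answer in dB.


W / W_ref = 28.3921 / 1e-12 = 2.83921e+13
Lw = 10 * log10(2.83921e+13) = 134.53 dB


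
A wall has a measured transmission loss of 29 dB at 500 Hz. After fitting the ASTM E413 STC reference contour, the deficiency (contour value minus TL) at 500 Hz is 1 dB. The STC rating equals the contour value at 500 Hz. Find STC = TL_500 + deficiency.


By ASTM E413, STC = value of the fitted reference contour at 500 Hz.
Contour value at 500 Hz = TL_500 + deficiency = 29 + 1 = 30
STC = 30


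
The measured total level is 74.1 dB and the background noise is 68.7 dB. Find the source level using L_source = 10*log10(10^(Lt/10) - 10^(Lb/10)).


10^(74.1/10) = 2.5704e+07
10^(68.7/10) = 7.4131e+06
Difference = 2.5704e+07 - 7.4131e+06 = 1.82909e+07
L_source = 10*log10(1.82909e+07) = 72.622 dB


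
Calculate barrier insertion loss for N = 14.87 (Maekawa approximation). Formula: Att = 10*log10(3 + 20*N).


3 + 20*N = 3 + 20*14.87 = 300.4
Att = 10*log10(300.4) = 24.777 dB


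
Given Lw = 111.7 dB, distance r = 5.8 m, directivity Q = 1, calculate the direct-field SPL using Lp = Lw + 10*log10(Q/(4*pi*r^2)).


4*pi*r^2 = 4*pi*5.8^2 = 422.733 m^2
Q / (4*pi*r^2) = 1 / 422.733 = 0.00236556
Lp = 111.7 + 10*log10(0.00236556) = 85.439 dB


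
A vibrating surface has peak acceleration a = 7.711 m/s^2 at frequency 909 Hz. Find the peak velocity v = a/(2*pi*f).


omega = 2*pi*f = 2*pi*909 = 5711.42 rad/s
v = a / omega = 7.711 / 5711.42 = 0.0013501 m/s


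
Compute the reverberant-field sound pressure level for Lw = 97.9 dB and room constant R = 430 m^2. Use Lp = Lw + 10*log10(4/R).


4/R = 4/430 = 0.00930233
Lp = 97.9 + 10*log10(0.00930233) = 77.586 dB


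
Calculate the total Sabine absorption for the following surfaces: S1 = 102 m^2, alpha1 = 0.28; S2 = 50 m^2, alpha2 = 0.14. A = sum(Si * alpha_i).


102 * 0.28 = 28.56
50 * 0.14 = 7
A_total = 28.56 + 7 = 35.56 m^2


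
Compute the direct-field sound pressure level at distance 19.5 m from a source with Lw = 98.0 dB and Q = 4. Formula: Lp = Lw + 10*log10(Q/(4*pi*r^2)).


4*pi*r^2 = 4*pi*19.5^2 = 4778.36 m^2
Q / (4*pi*r^2) = 4 / 4778.36 = 0.000837107
Lp = 98.0 + 10*log10(0.000837107) = 67.228 dB


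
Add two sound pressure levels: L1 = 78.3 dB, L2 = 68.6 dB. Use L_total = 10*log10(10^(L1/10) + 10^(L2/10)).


10^(78.3/10) = 6.76083e+07
10^(68.6/10) = 7.24436e+06
Sum = 6.76083e+07 + 7.24436e+06 = 7.48527e+07
L_total = 10*log10(7.48527e+07) = 78.742 dB


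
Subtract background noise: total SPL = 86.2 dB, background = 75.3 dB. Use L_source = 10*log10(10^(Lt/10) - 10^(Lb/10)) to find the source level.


10^(86.2/10) = 4.16869e+08
10^(75.3/10) = 3.38844e+07
Difference = 4.16869e+08 - 3.38844e+07 = 3.82985e+08
L_source = 10*log10(3.82985e+08) = 85.832 dB


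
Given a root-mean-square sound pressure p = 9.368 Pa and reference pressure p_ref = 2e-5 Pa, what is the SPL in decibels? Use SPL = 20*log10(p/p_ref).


p / p_ref = 9.368 / 2e-5 = 468400
SPL = 20 * log10(468400) = 113.41 dB


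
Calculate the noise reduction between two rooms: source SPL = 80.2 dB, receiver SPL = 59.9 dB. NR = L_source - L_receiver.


NR = L_source - L_receiver (difference between source and receiving room levels)
NR = 80.2 - 59.9 = 20.3 dB


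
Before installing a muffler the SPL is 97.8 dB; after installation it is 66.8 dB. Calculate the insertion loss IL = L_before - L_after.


Insertion loss = SPL without muffler - SPL with muffler
IL = 97.8 - 66.8 = 31 dB


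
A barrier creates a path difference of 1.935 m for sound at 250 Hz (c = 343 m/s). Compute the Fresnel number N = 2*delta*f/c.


N = 2*delta*f/c = 2*delta/lambda, where lambda = c/f
lambda = 343 / 250 = 1.372 m
N = 2 * 1.935 / 1.372 = 2.8207


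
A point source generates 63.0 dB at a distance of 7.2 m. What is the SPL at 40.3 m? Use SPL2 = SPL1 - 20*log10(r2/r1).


r2/r1 = 40.3/7.2 = 5.59722
Correction = 20*log10(5.59722) = 14.9594 dB
SPL2 = 63.0 - 14.9594 = 48.041 dB


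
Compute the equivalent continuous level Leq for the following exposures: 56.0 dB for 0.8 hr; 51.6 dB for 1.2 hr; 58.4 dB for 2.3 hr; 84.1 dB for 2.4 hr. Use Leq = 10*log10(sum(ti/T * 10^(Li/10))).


T_total = 0.8 + 1.2 + 2.3 + 2.4 = 6.7 hr
(0.8/6.7) * 10^(56.0/10) = 47535.2
(1.2/6.7) * 10^(51.6/10) = 25888.5
(2.3/6.7) * 10^(58.4/10) = 237494
(2.4/6.7) * 10^(84.1/10) = 9.20739e+07
Sum = 47535.2 + 25888.5 + 237494 + 9.20739e+07 = 9.23848e+07
Leq = 10*log10(9.23848e+07) = 79.656 dB


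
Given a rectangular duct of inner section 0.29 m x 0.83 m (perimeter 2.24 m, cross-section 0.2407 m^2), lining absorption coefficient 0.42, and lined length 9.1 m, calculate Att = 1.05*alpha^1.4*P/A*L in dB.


alpha^1.4 = 0.42^1.4 = 0.296858
Attenuation rate = 1.05 * alpha^1.4 * P / A
= 1.05 * 0.296858 * 2.24 / 0.2407 = 2.90075 dB/m
Total Att = 2.90075 * 9.1 = 26.397 dB


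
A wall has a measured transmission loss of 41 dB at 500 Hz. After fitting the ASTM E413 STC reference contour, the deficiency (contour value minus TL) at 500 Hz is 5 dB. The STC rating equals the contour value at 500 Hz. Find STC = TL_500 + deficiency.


By ASTM E413, STC = value of the fitted reference contour at 500 Hz.
Contour value at 500 Hz = TL_500 + deficiency = 41 + 5 = 46
STC = 46


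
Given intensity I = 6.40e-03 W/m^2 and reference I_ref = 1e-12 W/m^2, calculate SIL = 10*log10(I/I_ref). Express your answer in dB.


I / I_ref = 6.40e-03 / 1e-12 = 6.4e+09
SIL = 10 * log10(6.4e+09) = 98.062 dB


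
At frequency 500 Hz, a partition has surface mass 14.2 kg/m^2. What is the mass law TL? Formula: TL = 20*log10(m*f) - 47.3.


m * f = 14.2 * 500 = 7100
20*log10(7100) = 77.0252 dB
TL = 77.0252 - 47.3 = 29.725 dB


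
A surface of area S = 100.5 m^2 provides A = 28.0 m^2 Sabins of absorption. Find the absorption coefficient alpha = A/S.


Absorption coefficient = absorbed power / incident power
alpha = A / S = 28.0 / 100.5 = 0.27861


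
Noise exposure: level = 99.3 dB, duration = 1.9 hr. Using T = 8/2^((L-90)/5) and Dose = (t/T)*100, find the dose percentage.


T_allowed = 8 / 2^((99.3 - 90)/5) = 2.20381 hr
Dose = 1.9 / 2.20381 * 100 = 86.214 %


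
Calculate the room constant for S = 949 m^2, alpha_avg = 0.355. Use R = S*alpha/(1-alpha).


R = 949 * 0.355 / (1 - 0.355) = 522.32 m^2


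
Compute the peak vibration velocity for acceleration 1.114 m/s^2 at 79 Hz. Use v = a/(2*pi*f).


omega = 2*pi*f = 2*pi*79 = 496.372 rad/s
v = a / omega = 1.114 / 496.372 = 0.0022443 m/s


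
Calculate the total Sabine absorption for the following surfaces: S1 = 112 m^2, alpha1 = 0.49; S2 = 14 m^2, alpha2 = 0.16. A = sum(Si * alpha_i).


112 * 0.49 = 54.88
14 * 0.16 = 2.24
A_total = 54.88 + 2.24 = 57.12 m^2


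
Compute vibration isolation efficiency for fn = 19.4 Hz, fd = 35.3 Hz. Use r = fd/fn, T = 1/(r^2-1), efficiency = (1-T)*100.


r = 35.3 / 19.4 = 1.81959
r^2 - 1 = 1.81959^2 - 1 = 2.31091
T = 1/2.31091 = 0.43273
Efficiency = (1 - 0.43273)*100 = 56.727 %


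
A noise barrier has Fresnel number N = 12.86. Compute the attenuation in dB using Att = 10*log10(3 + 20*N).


3 + 20*N = 3 + 20*12.86 = 260.2
Att = 10*log10(260.2) = 24.153 dB


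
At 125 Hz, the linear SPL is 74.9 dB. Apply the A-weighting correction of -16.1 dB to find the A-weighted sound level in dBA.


A-weighting table: 125 Hz -> -16.1 dB correction
SPL_A = SPL + correction = 74.9 + (-16.1) = 58.8 dBA


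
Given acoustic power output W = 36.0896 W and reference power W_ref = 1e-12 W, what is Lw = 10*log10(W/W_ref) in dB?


W / W_ref = 36.0896 / 1e-12 = 3.60896e+13
Lw = 10 * log10(3.60896e+13) = 135.57 dB


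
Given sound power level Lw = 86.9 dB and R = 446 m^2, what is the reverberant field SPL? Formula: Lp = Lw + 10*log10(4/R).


4/R = 4/446 = 0.00896861
Lp = 86.9 + 10*log10(0.00896861) = 66.427 dB


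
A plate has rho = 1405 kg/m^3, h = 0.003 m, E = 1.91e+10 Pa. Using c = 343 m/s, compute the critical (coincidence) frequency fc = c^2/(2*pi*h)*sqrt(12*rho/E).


12*rho/E = 12*1405/1.91e+10 = 8.82723e-07
sqrt(12*rho/E) = sqrt(8.82723e-07) = 0.000939533
c^2/(2*pi*h) = 343^2/(2*pi*0.003) = 6.24147e+06
fc = 6.24147e+06 * 0.000939533 = 5864.1 Hz


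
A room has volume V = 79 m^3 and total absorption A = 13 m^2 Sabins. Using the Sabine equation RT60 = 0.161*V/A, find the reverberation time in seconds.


RT60 = 0.161 * 79 / 13 = 0.97838 s


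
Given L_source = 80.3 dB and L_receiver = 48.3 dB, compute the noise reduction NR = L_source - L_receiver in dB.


NR = L_source - L_receiver (difference between source and receiving room levels)
NR = 80.3 - 48.3 = 32 dB


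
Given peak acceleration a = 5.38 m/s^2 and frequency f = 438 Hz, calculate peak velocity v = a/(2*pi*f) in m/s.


omega = 2*pi*f = 2*pi*438 = 2752.04 rad/s
v = a / omega = 5.38 / 2752.04 = 0.0019549 m/s


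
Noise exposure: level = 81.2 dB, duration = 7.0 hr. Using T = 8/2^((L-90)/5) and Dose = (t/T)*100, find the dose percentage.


T_allowed = 8 / 2^((81.2 - 90)/5) = 27.0958 hr
Dose = 7.0 / 27.0958 * 100 = 25.834 %


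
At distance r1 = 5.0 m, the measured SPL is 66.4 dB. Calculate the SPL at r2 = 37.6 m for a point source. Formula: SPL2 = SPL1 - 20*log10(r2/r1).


r2/r1 = 37.6/5.0 = 7.52
Correction = 20*log10(7.52) = 17.5244 dB
SPL2 = 66.4 - 17.5244 = 48.876 dB


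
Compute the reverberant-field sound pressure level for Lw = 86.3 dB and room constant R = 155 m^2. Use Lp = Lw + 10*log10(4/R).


4/R = 4/155 = 0.0258065
Lp = 86.3 + 10*log10(0.0258065) = 70.417 dB


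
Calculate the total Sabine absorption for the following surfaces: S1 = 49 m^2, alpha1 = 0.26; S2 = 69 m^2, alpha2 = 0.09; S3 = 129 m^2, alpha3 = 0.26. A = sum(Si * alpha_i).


49 * 0.26 = 12.74
69 * 0.09 = 6.21
129 * 0.26 = 33.54
A_total = 12.74 + 6.21 + 33.54 = 52.49 m^2


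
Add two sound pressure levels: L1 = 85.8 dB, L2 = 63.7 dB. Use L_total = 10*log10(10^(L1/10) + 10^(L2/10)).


10^(85.8/10) = 3.80189e+08
10^(63.7/10) = 2.34423e+06
Sum = 3.80189e+08 + 2.34423e+06 = 3.82533e+08
L_total = 10*log10(3.82533e+08) = 85.827 dB


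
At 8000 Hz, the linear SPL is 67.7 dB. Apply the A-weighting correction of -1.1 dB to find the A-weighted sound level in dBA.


A-weighting table: 8000 Hz -> -1.1 dB correction
SPL_A = SPL + correction = 67.7 + (-1.1) = 66.6 dBA


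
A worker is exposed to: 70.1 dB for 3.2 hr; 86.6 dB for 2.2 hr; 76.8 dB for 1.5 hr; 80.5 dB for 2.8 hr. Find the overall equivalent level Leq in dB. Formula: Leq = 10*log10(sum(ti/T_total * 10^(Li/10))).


T_total = 3.2 + 2.2 + 1.5 + 2.8 = 9.7 hr
(3.2/9.7) * 10^(70.1/10) = 3.37581e+06
(2.2/9.7) * 10^(86.6/10) = 1.03669e+08
(1.5/9.7) * 10^(76.8/10) = 7.4015e+06
(2.8/9.7) * 10^(80.5/10) = 3.23882e+07
Sum = 3.37581e+06 + 1.03669e+08 + 7.4015e+06 + 3.23882e+07 = 1.46835e+08
Leq = 10*log10(1.46835e+08) = 81.668 dB


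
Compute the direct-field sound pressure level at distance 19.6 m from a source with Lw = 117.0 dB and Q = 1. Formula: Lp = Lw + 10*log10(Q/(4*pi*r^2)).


4*pi*r^2 = 4*pi*19.6^2 = 4827.5 m^2
Q / (4*pi*r^2) = 1 / 4827.5 = 0.000207147
Lp = 117.0 + 10*log10(0.000207147) = 80.163 dB


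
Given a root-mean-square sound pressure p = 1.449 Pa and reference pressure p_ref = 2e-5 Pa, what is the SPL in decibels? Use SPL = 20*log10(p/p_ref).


p / p_ref = 1.449 / 2e-5 = 72450
SPL = 20 * log10(72450) = 97.201 dB


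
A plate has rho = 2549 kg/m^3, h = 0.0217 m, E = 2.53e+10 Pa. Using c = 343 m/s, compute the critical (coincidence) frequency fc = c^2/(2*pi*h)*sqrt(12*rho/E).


12*rho/E = 12*2549/2.53e+10 = 1.20901e-06
sqrt(12*rho/E) = sqrt(1.20901e-06) = 0.00109955
c^2/(2*pi*h) = 343^2/(2*pi*0.0217) = 862876
fc = 862876 * 0.00109955 = 948.78 Hz


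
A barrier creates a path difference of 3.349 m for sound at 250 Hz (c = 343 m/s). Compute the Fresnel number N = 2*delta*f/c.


N = 2*delta*f/c = 2*delta/lambda, where lambda = c/f
lambda = 343 / 250 = 1.372 m
N = 2 * 3.349 / 1.372 = 4.8819


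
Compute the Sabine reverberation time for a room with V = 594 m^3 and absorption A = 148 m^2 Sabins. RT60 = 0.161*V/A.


RT60 = 0.161 * 594 / 148 = 0.64618 s


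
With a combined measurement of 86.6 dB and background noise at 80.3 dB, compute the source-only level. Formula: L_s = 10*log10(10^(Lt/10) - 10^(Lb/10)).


10^(86.6/10) = 4.57088e+08
10^(80.3/10) = 1.07152e+08
Difference = 4.57088e+08 - 1.07152e+08 = 3.49936e+08
L_source = 10*log10(3.49936e+08) = 85.44 dB


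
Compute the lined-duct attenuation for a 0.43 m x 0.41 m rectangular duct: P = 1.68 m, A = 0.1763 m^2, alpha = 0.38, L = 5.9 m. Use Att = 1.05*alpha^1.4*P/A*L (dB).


alpha^1.4 = 0.38^1.4 = 0.258046
Attenuation rate = 1.05 * alpha^1.4 * P / A
= 1.05 * 0.258046 * 1.68 / 0.1763 = 2.58192 dB/m
Total Att = 2.58192 * 5.9 = 15.233 dB


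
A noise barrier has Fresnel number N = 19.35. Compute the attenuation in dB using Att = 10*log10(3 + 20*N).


3 + 20*N = 3 + 20*19.35 = 390
Att = 10*log10(390) = 25.911 dB


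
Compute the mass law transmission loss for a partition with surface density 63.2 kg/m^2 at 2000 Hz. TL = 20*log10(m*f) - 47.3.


m * f = 63.2 * 2000 = 126400
20*log10(126400) = 102.035 dB
TL = 102.035 - 47.3 = 54.735 dB


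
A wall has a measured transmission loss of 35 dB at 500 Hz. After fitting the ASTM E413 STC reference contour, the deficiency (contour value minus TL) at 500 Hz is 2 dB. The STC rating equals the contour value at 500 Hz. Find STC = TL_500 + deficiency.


By ASTM E413, STC = value of the fitted reference contour at 500 Hz.
Contour value at 500 Hz = TL_500 + deficiency = 35 + 2 = 37
STC = 37


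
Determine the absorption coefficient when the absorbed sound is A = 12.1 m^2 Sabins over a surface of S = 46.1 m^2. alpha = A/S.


Absorption coefficient = absorbed power / incident power
alpha = A / S = 12.1 / 46.1 = 0.26247


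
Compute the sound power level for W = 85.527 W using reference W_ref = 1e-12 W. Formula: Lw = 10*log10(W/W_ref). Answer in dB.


W / W_ref = 85.527 / 1e-12 = 8.5527e+13
Lw = 10 * log10(8.5527e+13) = 139.32 dB


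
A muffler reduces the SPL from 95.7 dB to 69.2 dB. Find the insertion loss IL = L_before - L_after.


Insertion loss = SPL without muffler - SPL with muffler
IL = 95.7 - 69.2 = 26.5 dB


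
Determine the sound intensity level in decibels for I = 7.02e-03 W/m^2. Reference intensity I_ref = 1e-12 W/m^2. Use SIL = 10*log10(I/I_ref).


I / I_ref = 7.02e-03 / 1e-12 = 7.02e+09
SIL = 10 * log10(7.02e+09) = 98.463 dB


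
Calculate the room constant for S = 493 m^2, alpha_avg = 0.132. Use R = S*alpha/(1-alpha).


R = 493 * 0.132 / (1 - 0.132) = 74.972 m^2


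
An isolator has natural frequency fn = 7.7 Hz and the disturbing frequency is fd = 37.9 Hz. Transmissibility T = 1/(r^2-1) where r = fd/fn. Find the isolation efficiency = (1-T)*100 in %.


r = 37.9 / 7.7 = 4.92208
r^2 - 1 = 4.92208^2 - 1 = 23.2269
T = 1/23.2269 = 0.0430535
Efficiency = (1 - 0.0430535)*100 = 95.695 %


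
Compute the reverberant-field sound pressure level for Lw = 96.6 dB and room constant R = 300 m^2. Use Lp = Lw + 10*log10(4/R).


4/R = 4/300 = 0.0133333
Lp = 96.6 + 10*log10(0.0133333) = 77.849 dB


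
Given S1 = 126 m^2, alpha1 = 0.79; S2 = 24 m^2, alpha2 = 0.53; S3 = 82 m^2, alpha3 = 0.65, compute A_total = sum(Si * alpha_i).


126 * 0.79 = 99.54
24 * 0.53 = 12.72
82 * 0.65 = 53.3
A_total = 99.54 + 12.72 + 53.3 = 165.56 m^2


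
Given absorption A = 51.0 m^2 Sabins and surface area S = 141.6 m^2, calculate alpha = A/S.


Absorption coefficient = absorbed power / incident power
alpha = A / S = 51.0 / 141.6 = 0.36017


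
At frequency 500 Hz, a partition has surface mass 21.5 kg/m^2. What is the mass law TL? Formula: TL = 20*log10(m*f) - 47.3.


m * f = 21.5 * 500 = 10750
20*log10(10750) = 80.6282 dB
TL = 80.6282 - 47.3 = 33.328 dB


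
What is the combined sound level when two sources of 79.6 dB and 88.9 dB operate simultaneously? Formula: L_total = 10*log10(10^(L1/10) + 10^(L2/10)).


10^(79.6/10) = 9.12011e+07
10^(88.9/10) = 7.76247e+08
Sum = 9.12011e+07 + 7.76247e+08 = 8.67448e+08
L_total = 10*log10(8.67448e+08) = 89.382 dB


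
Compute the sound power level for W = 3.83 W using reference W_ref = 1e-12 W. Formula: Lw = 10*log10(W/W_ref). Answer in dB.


W / W_ref = 3.83 / 1e-12 = 3.83e+12
Lw = 10 * log10(3.83e+12) = 125.83 dB


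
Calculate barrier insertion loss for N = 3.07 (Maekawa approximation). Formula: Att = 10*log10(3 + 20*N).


3 + 20*N = 3 + 20*3.07 = 64.4
Att = 10*log10(64.4) = 18.089 dB


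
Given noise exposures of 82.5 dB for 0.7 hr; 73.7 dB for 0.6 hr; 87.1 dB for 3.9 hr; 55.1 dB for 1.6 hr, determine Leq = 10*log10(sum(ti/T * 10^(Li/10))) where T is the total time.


T_total = 0.7 + 0.6 + 3.9 + 1.6 = 6.8 hr
(0.7/6.8) * 10^(82.5/10) = 1.83058e+07
(0.6/6.8) * 10^(73.7/10) = 2.06844e+06
(3.9/6.8) * 10^(87.1/10) = 2.94141e+08
(1.6/6.8) * 10^(55.1/10) = 76139.7
Sum = 1.83058e+07 + 2.06844e+06 + 2.94141e+08 + 76139.7 = 3.14591e+08
Leq = 10*log10(3.14591e+08) = 84.977 dB


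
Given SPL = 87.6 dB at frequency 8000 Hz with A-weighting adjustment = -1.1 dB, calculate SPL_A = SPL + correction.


A-weighting table: 8000 Hz -> -1.1 dB correction
SPL_A = SPL + correction = 87.6 + (-1.1) = 86.5 dBA


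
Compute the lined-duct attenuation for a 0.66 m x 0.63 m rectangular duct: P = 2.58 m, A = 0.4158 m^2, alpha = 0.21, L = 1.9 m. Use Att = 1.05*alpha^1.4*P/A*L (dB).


alpha^1.4 = 0.21^1.4 = 0.112488
Attenuation rate = 1.05 * alpha^1.4 * P / A
= 1.05 * 0.112488 * 2.58 / 0.4158 = 0.732876 dB/m
Total Att = 0.732876 * 1.9 = 1.3925 dB


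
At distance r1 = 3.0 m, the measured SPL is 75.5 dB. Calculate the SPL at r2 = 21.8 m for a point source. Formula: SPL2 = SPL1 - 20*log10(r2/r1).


r2/r1 = 21.8/3.0 = 7.26667
Correction = 20*log10(7.26667) = 17.2267 dB
SPL2 = 75.5 - 17.2267 = 58.273 dB


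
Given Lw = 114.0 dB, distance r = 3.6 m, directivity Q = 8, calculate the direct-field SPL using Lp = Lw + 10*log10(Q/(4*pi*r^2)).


4*pi*r^2 = 4*pi*3.6^2 = 162.86 m^2
Q / (4*pi*r^2) = 8 / 162.86 = 0.0491219
Lp = 114.0 + 10*log10(0.0491219) = 100.91 dB


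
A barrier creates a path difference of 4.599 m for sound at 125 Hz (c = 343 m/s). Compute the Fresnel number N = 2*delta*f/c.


N = 2*delta*f/c = 2*delta/lambda, where lambda = c/f
lambda = 343 / 125 = 2.744 m
N = 2 * 4.599 / 2.744 = 3.352


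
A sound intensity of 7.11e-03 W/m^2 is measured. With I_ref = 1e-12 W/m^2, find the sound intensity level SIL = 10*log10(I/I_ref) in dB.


I / I_ref = 7.11e-03 / 1e-12 = 7.11e+09
SIL = 10 * log10(7.11e+09) = 98.519 dB


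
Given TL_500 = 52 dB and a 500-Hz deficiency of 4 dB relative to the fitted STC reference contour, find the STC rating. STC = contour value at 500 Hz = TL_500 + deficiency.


By ASTM E413, STC = value of the fitted reference contour at 500 Hz.
Contour value at 500 Hz = TL_500 + deficiency = 52 + 4 = 56
STC = 56


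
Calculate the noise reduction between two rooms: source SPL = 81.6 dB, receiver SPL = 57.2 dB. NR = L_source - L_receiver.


NR = L_source - L_receiver (difference between source and receiving room levels)
NR = 81.6 - 57.2 = 24.4 dB


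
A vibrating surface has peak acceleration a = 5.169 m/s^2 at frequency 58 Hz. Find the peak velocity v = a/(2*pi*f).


omega = 2*pi*f = 2*pi*58 = 364.425 rad/s
v = a / omega = 5.169 / 364.425 = 0.014184 m/s


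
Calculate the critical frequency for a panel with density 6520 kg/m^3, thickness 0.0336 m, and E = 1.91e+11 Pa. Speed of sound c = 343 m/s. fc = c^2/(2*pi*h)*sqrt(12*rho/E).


12*rho/E = 12*6520/1.91e+11 = 4.09634e-07
sqrt(12*rho/E) = sqrt(4.09634e-07) = 0.000640027
c^2/(2*pi*h) = 343^2/(2*pi*0.0336) = 557274
fc = 557274 * 0.000640027 = 356.67 Hz


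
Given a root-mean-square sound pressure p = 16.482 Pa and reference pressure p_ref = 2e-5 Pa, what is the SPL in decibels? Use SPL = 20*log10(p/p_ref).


p / p_ref = 16.482 / 2e-5 = 824100
SPL = 20 * log10(824100) = 118.32 dB


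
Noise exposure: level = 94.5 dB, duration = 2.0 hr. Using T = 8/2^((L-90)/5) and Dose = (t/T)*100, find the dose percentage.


T_allowed = 8 / 2^((94.5 - 90)/5) = 4.28709 hr
Dose = 2.0 / 4.28709 * 100 = 46.652 %


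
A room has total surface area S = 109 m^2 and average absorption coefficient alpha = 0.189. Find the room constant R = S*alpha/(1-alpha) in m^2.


R = 109 * 0.189 / (1 - 0.189) = 25.402 m^2


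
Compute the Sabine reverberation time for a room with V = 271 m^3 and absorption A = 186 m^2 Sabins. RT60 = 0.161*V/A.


RT60 = 0.161 * 271 / 186 = 0.23458 s


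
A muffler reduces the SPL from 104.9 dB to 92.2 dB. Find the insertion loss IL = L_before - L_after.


Insertion loss = SPL without muffler - SPL with muffler
IL = 104.9 - 92.2 = 12.7 dB


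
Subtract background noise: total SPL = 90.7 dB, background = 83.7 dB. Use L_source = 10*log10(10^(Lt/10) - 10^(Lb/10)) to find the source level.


10^(90.7/10) = 1.1749e+09
10^(83.7/10) = 2.34423e+08
Difference = 1.1749e+09 - 2.34423e+08 = 9.40477e+08
L_source = 10*log10(9.40477e+08) = 89.733 dB


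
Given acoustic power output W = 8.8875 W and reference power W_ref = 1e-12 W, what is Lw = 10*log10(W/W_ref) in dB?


W / W_ref = 8.8875 / 1e-12 = 8.8875e+12
Lw = 10 * log10(8.8875e+12) = 129.49 dB


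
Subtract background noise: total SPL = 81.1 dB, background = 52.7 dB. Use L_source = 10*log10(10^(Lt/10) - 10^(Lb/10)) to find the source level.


10^(81.1/10) = 1.28825e+08
10^(52.7/10) = 186209
Difference = 1.28825e+08 - 186209 = 1.28639e+08
L_source = 10*log10(1.28639e+08) = 81.094 dB


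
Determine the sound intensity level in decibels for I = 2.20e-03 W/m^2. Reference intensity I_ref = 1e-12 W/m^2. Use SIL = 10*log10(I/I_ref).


I / I_ref = 2.20e-03 / 1e-12 = 2.2e+09
SIL = 10 * log10(2.2e+09) = 93.424 dB


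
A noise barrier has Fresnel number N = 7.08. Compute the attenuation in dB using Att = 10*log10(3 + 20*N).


3 + 20*N = 3 + 20*7.08 = 144.6
Att = 10*log10(144.6) = 21.602 dB


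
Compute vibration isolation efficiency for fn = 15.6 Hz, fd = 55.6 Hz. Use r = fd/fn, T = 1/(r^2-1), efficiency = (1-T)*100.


r = 55.6 / 15.6 = 3.5641
r^2 - 1 = 3.5641^2 - 1 = 11.7028
T = 1/11.7028 = 0.0854496
Efficiency = (1 - 0.0854496)*100 = 91.455 %


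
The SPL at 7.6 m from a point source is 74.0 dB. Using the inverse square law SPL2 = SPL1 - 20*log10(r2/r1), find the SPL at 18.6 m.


r2/r1 = 18.6/7.6 = 2.44737
Correction = 20*log10(2.44737) = 7.77399 dB
SPL2 = 74.0 - 7.77399 = 66.226 dB


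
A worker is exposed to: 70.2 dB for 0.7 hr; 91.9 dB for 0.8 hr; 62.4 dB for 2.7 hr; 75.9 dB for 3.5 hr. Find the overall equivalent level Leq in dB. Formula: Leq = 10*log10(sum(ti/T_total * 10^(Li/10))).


T_total = 0.7 + 0.8 + 2.7 + 3.5 = 7.7 hr
(0.7/7.7) * 10^(70.2/10) = 951935
(0.8/7.7) * 10^(91.9/10) = 1.60916e+08
(2.7/7.7) * 10^(62.4/10) = 609359
(3.5/7.7) * 10^(75.9/10) = 1.76839e+07
Sum = 951935 + 1.60916e+08 + 609359 + 1.76839e+07 = 1.80161e+08
Leq = 10*log10(1.80161e+08) = 82.557 dB


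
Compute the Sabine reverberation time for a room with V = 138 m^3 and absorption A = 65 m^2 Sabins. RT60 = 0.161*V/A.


RT60 = 0.161 * 138 / 65 = 0.34182 s


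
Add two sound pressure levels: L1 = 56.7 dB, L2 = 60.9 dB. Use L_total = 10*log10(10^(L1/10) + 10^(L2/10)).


10^(56.7/10) = 467735
10^(60.9/10) = 1.23027e+06
Sum = 467735 + 1.23027e+06 = 1.698e+06
L_total = 10*log10(1.698e+06) = 62.299 dB


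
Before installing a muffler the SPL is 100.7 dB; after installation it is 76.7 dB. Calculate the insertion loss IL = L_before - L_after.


Insertion loss = SPL without muffler - SPL with muffler
IL = 100.7 - 76.7 = 24 dB


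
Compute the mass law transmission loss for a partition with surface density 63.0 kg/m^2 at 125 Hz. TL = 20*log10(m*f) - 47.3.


m * f = 63.0 * 125 = 7875
20*log10(7875) = 77.925 dB
TL = 77.925 - 47.3 = 30.625 dB


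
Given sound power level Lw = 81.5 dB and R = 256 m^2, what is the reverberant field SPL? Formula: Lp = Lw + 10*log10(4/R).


4/R = 4/256 = 0.015625
Lp = 81.5 + 10*log10(0.015625) = 63.438 dB


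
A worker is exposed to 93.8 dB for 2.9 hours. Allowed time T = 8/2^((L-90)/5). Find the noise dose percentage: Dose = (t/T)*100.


T_allowed = 8 / 2^((93.8 - 90)/5) = 4.72397 hr
Dose = 2.9 / 4.72397 * 100 = 61.389 %


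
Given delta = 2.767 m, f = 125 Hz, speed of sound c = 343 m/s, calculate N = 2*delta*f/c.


N = 2*delta*f/c = 2*delta/lambda, where lambda = c/f
lambda = 343 / 125 = 2.744 m
N = 2 * 2.767 / 2.744 = 2.0168


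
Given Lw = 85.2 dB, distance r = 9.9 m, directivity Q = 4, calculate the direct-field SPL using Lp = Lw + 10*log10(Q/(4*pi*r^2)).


4*pi*r^2 = 4*pi*9.9^2 = 1231.63 m^2
Q / (4*pi*r^2) = 4 / 1231.63 = 0.00324773
Lp = 85.2 + 10*log10(0.00324773) = 60.316 dB


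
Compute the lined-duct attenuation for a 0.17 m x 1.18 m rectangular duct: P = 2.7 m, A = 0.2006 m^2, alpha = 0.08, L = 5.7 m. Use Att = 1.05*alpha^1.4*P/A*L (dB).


alpha^1.4 = 0.08^1.4 = 0.029129
Attenuation rate = 1.05 * alpha^1.4 * P / A
= 1.05 * 0.029129 * 2.7 / 0.2006 = 0.411669 dB/m
Total Att = 0.411669 * 5.7 = 2.3465 dB


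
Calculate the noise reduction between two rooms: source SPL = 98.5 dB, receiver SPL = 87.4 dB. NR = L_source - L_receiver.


NR = L_source - L_receiver (difference between source and receiving room levels)
NR = 98.5 - 87.4 = 11.1 dB


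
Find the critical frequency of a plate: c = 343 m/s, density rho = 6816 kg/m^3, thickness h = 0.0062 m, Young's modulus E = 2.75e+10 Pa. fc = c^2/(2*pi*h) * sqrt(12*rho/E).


12*rho/E = 12*6816/2.75e+10 = 2.97425e-06
sqrt(12*rho/E) = sqrt(2.97425e-06) = 0.0017246
c^2/(2*pi*h) = 343^2/(2*pi*0.0062) = 3.02007e+06
fc = 3.02007e+06 * 0.0017246 = 5208.4 Hz


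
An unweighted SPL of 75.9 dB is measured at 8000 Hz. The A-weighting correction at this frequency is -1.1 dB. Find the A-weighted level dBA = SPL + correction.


A-weighting table: 8000 Hz -> -1.1 dB correction
SPL_A = SPL + correction = 75.9 + (-1.1) = 74.8 dBA


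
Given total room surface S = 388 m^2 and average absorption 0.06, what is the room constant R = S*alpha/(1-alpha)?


R = 388 * 0.06 / (1 - 0.06) = 24.766 m^2


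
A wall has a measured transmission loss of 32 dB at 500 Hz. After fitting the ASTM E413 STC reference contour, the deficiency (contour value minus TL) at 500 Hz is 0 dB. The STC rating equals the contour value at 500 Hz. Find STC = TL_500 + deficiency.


By ASTM E413, STC = value of the fitted reference contour at 500 Hz.
Contour value at 500 Hz = TL_500 + deficiency = 32 + 0 = 32
STC = 32


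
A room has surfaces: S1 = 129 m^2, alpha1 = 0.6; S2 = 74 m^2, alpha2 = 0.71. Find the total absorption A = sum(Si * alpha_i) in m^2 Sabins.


129 * 0.6 = 77.4
74 * 0.71 = 52.54
A_total = 77.4 + 52.54 = 129.94 m^2


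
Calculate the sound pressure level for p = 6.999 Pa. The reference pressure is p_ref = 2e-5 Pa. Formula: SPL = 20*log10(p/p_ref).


p / p_ref = 6.999 / 2e-5 = 349950
SPL = 20 * log10(349950) = 110.88 dB


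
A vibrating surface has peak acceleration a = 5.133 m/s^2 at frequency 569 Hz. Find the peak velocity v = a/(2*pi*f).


omega = 2*pi*f = 2*pi*569 = 3575.13 rad/s
v = a / omega = 5.133 / 3575.13 = 0.0014358 m/s


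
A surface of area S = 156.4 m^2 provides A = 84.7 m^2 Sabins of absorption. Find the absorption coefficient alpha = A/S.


Absorption coefficient = absorbed power / incident power
alpha = A / S = 84.7 / 156.4 = 0.54156


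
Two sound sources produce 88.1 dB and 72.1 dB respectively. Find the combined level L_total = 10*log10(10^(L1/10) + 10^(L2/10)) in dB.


10^(88.1/10) = 6.45654e+08
10^(72.1/10) = 1.62181e+07
Sum = 6.45654e+08 + 1.62181e+07 = 6.61872e+08
L_total = 10*log10(6.61872e+08) = 88.208 dB


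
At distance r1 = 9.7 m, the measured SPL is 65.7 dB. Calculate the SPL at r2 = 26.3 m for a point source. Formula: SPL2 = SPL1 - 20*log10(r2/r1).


r2/r1 = 26.3/9.7 = 2.71134
Correction = 20*log10(2.71134) = 8.66368 dB
SPL2 = 65.7 - 8.66368 = 57.036 dB


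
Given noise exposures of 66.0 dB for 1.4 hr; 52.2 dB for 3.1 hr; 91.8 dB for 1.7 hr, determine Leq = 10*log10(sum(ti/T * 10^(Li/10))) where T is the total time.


T_total = 1.4 + 3.1 + 1.7 = 6.2 hr
(1.4/6.2) * 10^(66.0/10) = 898952
(3.1/6.2) * 10^(52.2/10) = 82979.3
(1.7/6.2) * 10^(91.8/10) = 4.15009e+08
Sum = 898952 + 82979.3 + 4.15009e+08 = 4.15991e+08
Leq = 10*log10(4.15991e+08) = 86.191 dB


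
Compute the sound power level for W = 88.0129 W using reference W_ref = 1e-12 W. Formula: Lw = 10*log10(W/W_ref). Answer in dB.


W / W_ref = 88.0129 / 1e-12 = 8.80129e+13
Lw = 10 * log10(8.80129e+13) = 139.45 dB


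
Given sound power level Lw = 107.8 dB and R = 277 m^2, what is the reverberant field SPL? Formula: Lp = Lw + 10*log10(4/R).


4/R = 4/277 = 0.0144404
Lp = 107.8 + 10*log10(0.0144404) = 89.396 dB
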